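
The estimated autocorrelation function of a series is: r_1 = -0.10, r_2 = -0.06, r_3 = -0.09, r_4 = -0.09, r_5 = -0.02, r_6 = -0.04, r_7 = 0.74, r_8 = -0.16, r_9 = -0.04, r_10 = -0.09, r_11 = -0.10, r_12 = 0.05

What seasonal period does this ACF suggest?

The largest autocorrelation is r_7 = 0.74; the remaining lags stay at or below 0.05.
The dominant spike at lag 7 indicates a seasonal period of 7.

7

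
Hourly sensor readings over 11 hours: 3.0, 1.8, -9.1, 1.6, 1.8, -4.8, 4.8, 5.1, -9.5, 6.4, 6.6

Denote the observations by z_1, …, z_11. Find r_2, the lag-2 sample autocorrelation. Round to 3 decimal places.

-0.391

Mean z̄ = (3.0 + 1.8 − 9.1 + 1.6 + 1.8 − 4.8 + 4.8 + 5.1 − 9.5 + 6.4 + 6.6)/11 = 0.7000
Numerator Σ_{t=1}^{9}(z_t−z̄)(z_{t+2}−z̄) = -133.8900
Denominator Σ(z_t−z̄)² = 342.3200
r_2 = -133.8900 / 342.3200 = -0.391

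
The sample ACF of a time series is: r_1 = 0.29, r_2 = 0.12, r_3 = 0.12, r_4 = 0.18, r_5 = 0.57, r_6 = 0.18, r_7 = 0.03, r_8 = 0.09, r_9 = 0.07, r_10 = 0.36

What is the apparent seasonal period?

The largest autocorrelation is r_5 = 0.57, with a weaker echo at lag 10 (0.36); the remaining lags stay at or below 0.29. The elevated value at lag 1 (0.29), dropping to 0.12 at lag 2, reflects decaying short-term dependence rather than seasonality.
The dominant spike at lag 5 indicates a seasonal period of 5.

5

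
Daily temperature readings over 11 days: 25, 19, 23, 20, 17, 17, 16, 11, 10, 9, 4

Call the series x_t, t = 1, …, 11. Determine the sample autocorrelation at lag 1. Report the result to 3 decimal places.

0.577

Mean x̄ = (25 + 19 + 23 + 20 + 17 + 17 + 16 + 11 + 10 + 9 + 4)/11 = 15.5455
Numerator Σ_{t=1}^{10}(x_t−x̄)(x_{t+1}−x̄) = 235.8843
Denominator Σ(x_t−x̄)² = 408.7273
r_1 = 235.8843 / 408.7273 = 0.577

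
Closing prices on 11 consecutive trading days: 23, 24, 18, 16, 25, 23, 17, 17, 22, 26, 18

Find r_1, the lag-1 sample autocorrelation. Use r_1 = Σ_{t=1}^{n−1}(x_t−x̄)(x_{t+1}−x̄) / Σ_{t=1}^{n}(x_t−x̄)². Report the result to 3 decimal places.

Mean x̄ = (23 + 24 + 18 + 16 + 25 + 23 + 17 + 17 + 22 + 26 + 18)/11 = 20.8182
Numerator Σ_{t=1}^{10}(x_t−x̄)(x_{t+1}−x̄) = -6.2149
Denominator Σ(x_t−x̄)² = 133.6364
r_1 = -6.2149 / 133.6364 = -0.047

-0.047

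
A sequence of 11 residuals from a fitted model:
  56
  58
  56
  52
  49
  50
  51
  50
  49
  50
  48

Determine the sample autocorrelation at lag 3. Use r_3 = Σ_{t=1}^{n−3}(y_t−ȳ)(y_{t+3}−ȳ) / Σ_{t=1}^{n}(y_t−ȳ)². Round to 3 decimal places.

Mean ȳ = (56 + 58 + 56 + 52 + 49 + 50 + 51 + 50 + 49 + 50 + 48)/11 = 51.7273
Numerator Σ_{t=1}^{8}(y_t−ȳ)(y_{t+3}−ȳ) = -6.4050
Denominator Σ(y_t−ȳ)² = 114.1818
r_3 = -6.4050 / 114.1818 = -0.056

-0.056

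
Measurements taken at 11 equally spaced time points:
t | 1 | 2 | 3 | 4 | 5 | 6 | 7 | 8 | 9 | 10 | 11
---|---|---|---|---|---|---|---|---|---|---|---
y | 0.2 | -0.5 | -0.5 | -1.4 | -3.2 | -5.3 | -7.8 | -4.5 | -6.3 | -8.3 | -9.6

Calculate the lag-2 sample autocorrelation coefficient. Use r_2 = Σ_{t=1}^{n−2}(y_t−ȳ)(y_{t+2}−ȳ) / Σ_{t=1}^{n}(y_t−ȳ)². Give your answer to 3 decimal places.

Mean ȳ = (0.2 − 0.5 − 0.5 − 1.4 − 3.2 − 5.3 − 7.8 − 4.5 − 6.3 − 8.3 − 9.6)/11 = -4.2909
Numerator Σ_{t=1}^{9}(y_t−ȳ)(y_{t+2}−ȳ) = 44.1398
Denominator Σ(y_t−ȳ)² = 120.1291
r_2 = 44.1398 / 120.1291 = 0.367

0.367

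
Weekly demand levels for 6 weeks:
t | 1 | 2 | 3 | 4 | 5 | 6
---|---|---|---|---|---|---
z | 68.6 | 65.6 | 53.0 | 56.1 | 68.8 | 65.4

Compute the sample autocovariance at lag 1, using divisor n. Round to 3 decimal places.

5.124

Mean z̄ = (68.6 + 65.6 + 53.0 + 56.1 + 68.8 + 65.4)/6 = 62.9167
Σ_{t=1}^{5}(z_t−z̄)(z_{t+1}−z̄) = 30.7447
γ_1 = 30.7447 / 6 = 5.124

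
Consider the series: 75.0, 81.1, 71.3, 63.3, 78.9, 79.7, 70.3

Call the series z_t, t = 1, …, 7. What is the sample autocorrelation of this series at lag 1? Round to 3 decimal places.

Mean z̄ = (75.0 + 81.1 + 71.3 + 63.3 + 78.9 + 79.7 + 70.3)/7 = 74.2286
Deviations from mean: 0.7714, 6.8714, -2.9286, -10.9286, 4.6714, 5.4714, -3.9286
Σ(z_t−z̄)(z_{t+1}−z̄) = (5.3008) + (-20.1235) + (32.0051) + (-51.0520) + (25.5594) + (-21.4949) = -29.8051
Denominator Σ(z_t−z̄)² = 243.0143
r_1 = -29.8051 / 243.0143 = -0.123

-0.123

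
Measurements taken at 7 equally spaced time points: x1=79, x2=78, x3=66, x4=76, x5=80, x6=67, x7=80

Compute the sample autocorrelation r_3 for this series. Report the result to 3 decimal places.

0.434

Mean x̄ = (79 + 78 + 66 + 76 + 80 + 67 + 80)/7 = 75.1429
Deviations from mean: 3.8571, 2.8571, -9.1429, 0.8571, 4.8571, -8.1429, 4.8571
Numerator Σ_{t=1}^{4}(x_t−x̄)(x_{t+3}−x̄) = 95.7959
Denominator Σ(x_t−x̄)² = 220.8571
r_3 = 95.7959 / 220.8571 = 0.434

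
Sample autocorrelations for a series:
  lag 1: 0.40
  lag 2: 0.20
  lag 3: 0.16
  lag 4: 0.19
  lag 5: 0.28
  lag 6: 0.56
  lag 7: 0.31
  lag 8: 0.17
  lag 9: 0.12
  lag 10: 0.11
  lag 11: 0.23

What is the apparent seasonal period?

The largest autocorrelation is r_6 = 0.56; the remaining lags stay at or below 0.40. The elevated value at lag 1 (0.40), dropping to 0.20 at lag 2, reflects decaying short-term dependence rather than seasonality.
The dominant spike at lag 6 indicates a seasonal period of 6.

6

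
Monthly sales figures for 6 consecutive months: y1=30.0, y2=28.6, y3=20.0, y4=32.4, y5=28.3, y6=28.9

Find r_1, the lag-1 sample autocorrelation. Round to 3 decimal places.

-0.419

Mean ȳ = (30.0 + 28.6 + 20.0 + 32.4 + 28.3 + 28.9)/6 = 28.0333
Deviations from mean: 1.9667, 0.5667, -8.0333, 4.3667, 0.2667, 0.8667
Σ(y_t−ȳ)(y_{t+1}−ȳ) = (1.1144) + (-4.5522) + (-35.0789) + (1.1644) + (0.2311) = -37.1211
Denominator Σ(y_t−ȳ)² = 88.6133
r_1 = -37.1211 / 88.6133 = -0.419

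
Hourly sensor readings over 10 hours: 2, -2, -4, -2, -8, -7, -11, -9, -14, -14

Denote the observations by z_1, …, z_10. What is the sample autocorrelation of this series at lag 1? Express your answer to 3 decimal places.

0.545

Mean z̄ = (2 − 2 − 4 − 2 − 8 − 7 − 11 − 9 − 14 − 14)/10 = -6.9000
Numerator Σ_{t=1}^{9}(z_t−z̄)(z_{t+1}−z̄) = 141.0900
Denominator Σ(z_t−z̄)² = 258.9000
r_1 = 141.0900 / 258.9000 = 0.545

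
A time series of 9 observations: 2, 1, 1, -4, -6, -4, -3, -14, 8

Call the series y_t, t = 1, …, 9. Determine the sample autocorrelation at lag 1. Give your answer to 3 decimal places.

-0.253

Mean ȳ = (2 + 1 + 1 − 4 − 6 − 4 − 3 − 14 + 8)/9 = -2.1111
Numerator Σ_{t=1}^{8}(y_t−ȳ)(y_{t+1}−ȳ) = -76.6790
Denominator Σ(y_t−ȳ)² = 302.8889
r_1 = -76.6790 / 302.8889 = -0.253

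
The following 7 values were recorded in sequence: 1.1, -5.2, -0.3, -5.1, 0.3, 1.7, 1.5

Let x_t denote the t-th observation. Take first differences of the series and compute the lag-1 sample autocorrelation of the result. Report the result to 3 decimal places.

First differences Δx: -6.3, 4.9, -4.8, 5.4, 1.4, -0.2
Mean of differences = 0.0667
Numerator Σ(Δx_t−Δx̄)(Δx_{t+1}−Δx̄) = -73.4944
Denominator Σ(Δx_t−Δx̄)² = 117.8733
r_1(Δx) = -73.4944 / 117.8733 = -0.624

-0.624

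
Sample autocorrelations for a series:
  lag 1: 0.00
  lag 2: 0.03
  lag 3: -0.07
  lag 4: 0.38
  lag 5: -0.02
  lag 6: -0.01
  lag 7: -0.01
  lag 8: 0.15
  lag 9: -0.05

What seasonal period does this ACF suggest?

4

The largest autocorrelation is r_4 = 0.38, with a weaker echo at lag 8 (0.15); the remaining lags stay at or below 0.03.
The dominant spike at lag 4 indicates a seasonal period of 4.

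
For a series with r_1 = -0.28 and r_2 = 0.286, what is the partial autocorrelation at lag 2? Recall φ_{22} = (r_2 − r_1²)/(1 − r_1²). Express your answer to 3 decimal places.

φ_{22} = (r_2 − r_1²) / (1 − r_1²)
r_1² = (-0.28)² = 0.0784
Numerator = 0.286 − 0.0784 = 0.2076; denominator = 1 − 0.0784 = 0.9216
φ_{22} = 0.2076 / 0.9216 = 0.225

0.225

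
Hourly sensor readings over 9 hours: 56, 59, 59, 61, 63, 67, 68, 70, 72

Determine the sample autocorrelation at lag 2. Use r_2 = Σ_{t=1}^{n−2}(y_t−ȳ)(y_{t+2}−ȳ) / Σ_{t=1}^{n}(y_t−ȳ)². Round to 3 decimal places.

0.389

Mean ȳ = (56 + 59 + 59 + 61 + 63 + 67 + 68 + 70 + 72)/9 = 63.8889
Σ(y_t−ȳ)(y_{t+2}−ȳ) = (38.5679) + (14.1235) + (4.3457) + (-8.9877) + (-3.6543) + (19.0123) + (33.3457) = 96.7531
Denominator Σ(y_t−ȳ)² = 248.8889
r_2 = 96.7531 / 248.8889 = 0.389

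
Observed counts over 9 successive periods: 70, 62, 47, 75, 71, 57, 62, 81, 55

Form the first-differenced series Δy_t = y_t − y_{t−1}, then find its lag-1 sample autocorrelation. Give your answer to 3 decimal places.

First differences Δy: -8, -15, 28, -4, -14, 5, 19, -26
Mean of differences = -1.8750
Numerator Σ(Δy_t−Δȳ)(Δy_{t+1}−Δȳ) = -792.8906
Denominator Σ(Δy_t−Δȳ)² = 2318.8750
r_1(Δy) = -792.8906 / 2318.8750 = -0.342

-0.342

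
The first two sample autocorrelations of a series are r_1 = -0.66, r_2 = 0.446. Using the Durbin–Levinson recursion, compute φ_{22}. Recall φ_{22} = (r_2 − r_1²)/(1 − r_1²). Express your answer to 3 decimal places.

φ_{22} = (r_2 − r_1²) / (1 − r_1²)
r_1² = (-0.66)² = 0.4356
Numerator = 0.446 − 0.4356 = 0.0104; denominator = 1 − 0.4356 = 0.5644
φ_{22} = 0.0104 / 0.5644 = 0.018

0.018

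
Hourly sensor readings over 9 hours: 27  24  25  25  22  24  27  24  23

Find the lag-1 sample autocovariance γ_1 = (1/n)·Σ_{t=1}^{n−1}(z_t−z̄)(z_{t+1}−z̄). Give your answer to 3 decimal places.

Mean z̄ = (27 + 24 + 25 + 25 + 22 + 24 + 27 + 24 + 23)/9 = 24.5556
Σ_{t=1}^{8}(z_t−z̄)(z_{t+1}−z̄) = -2.9753
γ_1 = -2.9753 / 9 = -0.331

-0.331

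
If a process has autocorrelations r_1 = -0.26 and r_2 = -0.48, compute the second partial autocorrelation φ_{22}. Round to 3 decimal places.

φ_{22} = (r_2 − r_1²) / (1 − r_1²)
r_1² = (-0.26)² = 0.0676
Numerator = -0.48 − 0.0676 = -0.5476; denominator = 1 − 0.0676 = 0.9324
φ_{22} = -0.5476 / 0.9324 = -0.587

-0.587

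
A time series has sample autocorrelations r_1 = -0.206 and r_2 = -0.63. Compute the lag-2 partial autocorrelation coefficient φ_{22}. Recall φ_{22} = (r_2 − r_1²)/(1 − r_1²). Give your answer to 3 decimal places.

φ_{22} = (r_2 − r_1²) / (1 − r_1²)
r_1² = (-0.206)² = 0.042436
Numerator = -0.63 − 0.0424 = -0.6724; denominator = 1 − 0.0424 = 0.9576
φ_{22} = -0.6724 / 0.9576 = -0.702

-0.702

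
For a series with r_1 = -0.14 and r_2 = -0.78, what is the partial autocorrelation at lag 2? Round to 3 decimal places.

-0.816

φ_{22} = (r_2 − r_1²) / (1 − r_1²)
r_1² = (-0.14)² = 0.0196
Numerator = -0.78 − 0.0196 = -0.7996; denominator = 1 − 0.0196 = 0.9804
φ_{22} = -0.7996 / 0.9804 = -0.816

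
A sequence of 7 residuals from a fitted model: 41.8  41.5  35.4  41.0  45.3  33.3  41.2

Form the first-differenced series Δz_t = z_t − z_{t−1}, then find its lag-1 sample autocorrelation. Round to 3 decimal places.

-0.530

First differences Δz: -0.3, -6.1, 5.6, 4.3, -12.0, 7.9
Mean of differences = -0.1000
Numerator Σ(Δz_t−Δz̄)(Δz_{t+1}−Δz̄) = -155.4800
Denominator Σ(Δz_t−Δz̄)² = 293.5000
r_1(Δz) = -155.4800 / 293.5000 = -0.530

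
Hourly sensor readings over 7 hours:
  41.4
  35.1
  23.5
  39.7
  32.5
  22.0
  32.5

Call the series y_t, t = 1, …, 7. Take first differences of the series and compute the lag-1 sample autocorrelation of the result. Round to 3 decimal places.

First differences Δy: -6.3, -11.6, 16.2, -7.2, -10.5, 10.5
Mean of differences = -1.4833
Numerator Σ(Δy_t−Δȳ)(Δy_{t+1}−Δȳ) = -287.7619
Denominator Σ(Δy_t−Δȳ)² = 695.8283
r_1(Δy) = -287.7619 / 695.8283 = -0.414

-0.414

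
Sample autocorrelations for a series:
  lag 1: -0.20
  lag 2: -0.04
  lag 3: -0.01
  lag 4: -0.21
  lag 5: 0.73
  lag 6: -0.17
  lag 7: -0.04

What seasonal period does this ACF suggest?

The largest autocorrelation is r_5 = 0.73; the remaining lags stay at or below -0.01.
The dominant spike at lag 5 indicates a seasonal period of 5.

5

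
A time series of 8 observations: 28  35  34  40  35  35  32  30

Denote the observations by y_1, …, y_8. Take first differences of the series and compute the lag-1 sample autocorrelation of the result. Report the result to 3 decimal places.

First differences Δy: 7, -1, 6, -5, 0, -3, -2
Mean of differences = 0.2857
Numerator Σ(Δy_t−Δȳ)(Δy_{t+1}−Δȳ) = -36.2245
Denominator Σ(Δy_t−Δȳ)² = 123.4286
r_1(Δy) = -36.2245 / 123.4286 = -0.293

-0.293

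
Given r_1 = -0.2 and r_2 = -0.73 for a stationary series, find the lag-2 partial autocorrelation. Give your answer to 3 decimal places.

φ_{22} = (r_2 − r_1²) / (1 − r_1²)
r_1² = (-0.2)² = 0.04
Numerator = -0.73 − 0.0400 = -0.7700; denominator = 1 − 0.0400 = 0.9600
φ_{22} = -0.7700 / 0.9600 = -0.802

-0.802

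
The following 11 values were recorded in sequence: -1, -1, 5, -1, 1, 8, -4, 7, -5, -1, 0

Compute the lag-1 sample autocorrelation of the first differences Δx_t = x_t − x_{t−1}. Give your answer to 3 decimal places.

First differences Δx: 0, 6, -6, 2, 7, -12, 11, -12, 4, 1
Mean of differences = 0.1000
Numerator Σ(Δx_t−Δx̄)(Δx_{t+1}−Δx̄) = -426.0100
Denominator Σ(Δx_t−Δx̄)² = 550.9000
r_1(Δx) = -426.0100 / 550.9000 = -0.773

-0.773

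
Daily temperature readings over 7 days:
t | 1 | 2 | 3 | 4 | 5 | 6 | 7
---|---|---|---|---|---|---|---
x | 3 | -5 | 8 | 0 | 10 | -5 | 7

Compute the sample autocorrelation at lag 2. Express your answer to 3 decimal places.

Mean x̄ = (3 − 5 + 8 + 0 + 10 − 5 + 7)/7 = 2.5714
Numerator Σ_{t=1}^{5}(x_t−x̄)(x_{t+2}−x̄) = 114.4898
Denominator Σ(x_t−x̄)² = 225.7143
r_2 = 114.4898 / 225.7143 = 0.507

0.507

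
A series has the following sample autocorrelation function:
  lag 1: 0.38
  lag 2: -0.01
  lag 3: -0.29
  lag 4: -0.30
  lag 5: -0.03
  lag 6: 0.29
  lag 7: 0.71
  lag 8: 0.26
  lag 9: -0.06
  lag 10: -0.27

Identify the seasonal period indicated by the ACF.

The largest autocorrelation is r_7 = 0.71; the remaining lags stay at or below 0.38.
The dominant spike at lag 7 indicates a seasonal period of 7.

7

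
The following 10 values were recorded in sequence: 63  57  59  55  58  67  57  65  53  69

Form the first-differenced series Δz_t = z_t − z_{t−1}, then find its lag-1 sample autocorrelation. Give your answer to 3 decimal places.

-0.653

First differences Δz: -6, 2, -4, 3, 9, -10, 8, -12, 16
Mean of differences = 0.6667
Numerator Σ(Δz_t−Δz̄)(Δz_{t+1}−Δz̄) = -460.7778
Denominator Σ(Δz_t−Δz̄)² = 706.0000
r_1(Δz) = -460.7778 / 706.0000 = -0.653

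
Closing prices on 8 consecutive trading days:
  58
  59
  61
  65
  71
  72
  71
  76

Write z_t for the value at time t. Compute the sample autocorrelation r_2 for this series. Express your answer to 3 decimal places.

Mean z̄ = (58 + 59 + 61 + 65 + 71 + 72 + 71 + 76)/8 = 66.6250
Deviations from mean: -8.6250, -7.6250, -5.6250, -1.6250, 4.3750, 5.3750, 4.3750, 9.3750
Numerator Σ_{t=1}^{6}(z_t−z̄)(z_{t+2}−z̄) = 97.0938
Denominator Σ(z_t−z̄)² = 321.8750
r_2 = 97.0938 / 321.8750 = 0.302

0.302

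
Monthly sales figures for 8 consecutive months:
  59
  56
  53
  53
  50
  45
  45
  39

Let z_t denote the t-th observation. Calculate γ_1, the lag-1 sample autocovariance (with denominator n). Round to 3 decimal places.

Mean z̄ = (59 + 56 + 53 + 53 + 50 + 45 + 45 + 39)/8 = 50.0000
Deviations: 9.0000, 6.0000, 3.0000, 3.0000, 0.0000, -5.0000, -5.0000, -11.0000
Σ_{t=1}^{7}(z_t−z̄)(z_{t+1}−z̄) = 161.0000
γ_1 = 161.0000 / 8 = 20.125

20.125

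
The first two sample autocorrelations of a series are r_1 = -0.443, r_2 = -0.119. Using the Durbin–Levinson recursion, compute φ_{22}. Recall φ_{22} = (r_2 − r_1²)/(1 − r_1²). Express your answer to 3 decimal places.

-0.392

φ_{22} = (r_2 − r_1²) / (1 − r_1²)
r_1² = (-0.443)² = 0.196249
Numerator = -0.119 − 0.1962 = -0.3152; denominator = 1 − 0.1962 = 0.8038
φ_{22} = -0.3152 / 0.8038 = -0.392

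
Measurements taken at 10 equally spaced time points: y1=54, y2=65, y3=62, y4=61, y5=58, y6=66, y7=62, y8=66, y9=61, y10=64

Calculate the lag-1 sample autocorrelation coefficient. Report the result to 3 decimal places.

-0.327

Mean ȳ = (54 + 65 + 62 + 61 + 58 + 66 + 62 + 66 + 61 + 64)/10 = 61.9000
Numerator Σ_{t=1}^{9}(y_t−ȳ)(y_{t+1}−ȳ) = -41.5100
Denominator Σ(y_t−ȳ)² = 126.9000
r_1 = -41.5100 / 126.9000 = -0.327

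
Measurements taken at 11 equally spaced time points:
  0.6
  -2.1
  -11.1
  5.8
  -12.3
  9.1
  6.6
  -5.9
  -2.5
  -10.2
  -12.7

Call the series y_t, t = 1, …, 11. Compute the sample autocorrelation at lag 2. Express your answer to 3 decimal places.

Mean ȳ = (0.6 − 2.1 − 11.1 + 5.8 − 12.3 + 9.1 + 6.6 − 5.9 − 2.5 − 10.2 − 12.7)/11 = -3.1545
Numerator Σ_{t=1}^{9}(y_t−ȳ)(y_{t+2}−ȳ) = 58.6359
Denominator Σ(y_t−ȳ)² = 636.2073
r_2 = 58.6359 / 636.2073 = 0.092

0.092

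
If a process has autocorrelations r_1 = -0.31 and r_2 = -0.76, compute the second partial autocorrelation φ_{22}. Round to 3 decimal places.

φ_{22} = (r_2 − r_1²) / (1 − r_1²)
r_1² = (-0.31)² = 0.0961
Numerator = -0.76 − 0.0961 = -0.8561; denominator = 1 − 0.0961 = 0.9039
φ_{22} = -0.8561 / 0.9039 = -0.947

-0.947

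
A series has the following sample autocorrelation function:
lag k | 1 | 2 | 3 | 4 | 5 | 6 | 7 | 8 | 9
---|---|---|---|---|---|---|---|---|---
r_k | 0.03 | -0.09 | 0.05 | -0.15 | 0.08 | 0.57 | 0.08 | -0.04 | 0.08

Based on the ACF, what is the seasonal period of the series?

6

The largest autocorrelation is r_6 = 0.57; the remaining lags stay at or below 0.08.
The dominant spike at lag 6 indicates a seasonal period of 6.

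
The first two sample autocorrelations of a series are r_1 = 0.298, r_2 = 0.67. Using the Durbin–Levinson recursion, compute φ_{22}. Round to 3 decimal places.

φ_{22} = (r_2 − r_1²) / (1 − r_1²)
r_1² = (0.298)² = 0.088804
Numerator = 0.67 − 0.0888 = 0.5812; denominator = 1 − 0.0888 = 0.9112
φ_{22} = 0.5812 / 0.9112 = 0.638

0.638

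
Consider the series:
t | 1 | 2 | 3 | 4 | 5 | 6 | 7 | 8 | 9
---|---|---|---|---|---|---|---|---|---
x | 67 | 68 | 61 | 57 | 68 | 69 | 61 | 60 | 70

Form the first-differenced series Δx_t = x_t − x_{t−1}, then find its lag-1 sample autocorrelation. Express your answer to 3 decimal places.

-0.054

First differences Δx: 1, -7, -4, 11, 1, -8, -1, 10
Mean of differences = 0.3750
Numerator Σ(Δx_t−Δx̄)(Δx_{t+1}−Δx̄) = -19.1406
Denominator Σ(Δx_t−Δx̄)² = 351.8750
r_1(Δx) = -19.1406 / 351.8750 = -0.054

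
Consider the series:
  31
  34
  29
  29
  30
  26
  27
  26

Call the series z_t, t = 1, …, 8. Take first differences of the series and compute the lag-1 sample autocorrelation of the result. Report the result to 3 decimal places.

First differences Δz: 3, -5, 0, 1, -4, 1, -1
Mean of differences = -0.7143
Numerator Σ(Δz_t−Δz̄)(Δz_{t+1}−Δz̄) = -29.5102
Denominator Σ(Δz_t−Δz̄)² = 49.4286
r_1(Δz) = -29.5102 / 49.4286 = -0.597

-0.597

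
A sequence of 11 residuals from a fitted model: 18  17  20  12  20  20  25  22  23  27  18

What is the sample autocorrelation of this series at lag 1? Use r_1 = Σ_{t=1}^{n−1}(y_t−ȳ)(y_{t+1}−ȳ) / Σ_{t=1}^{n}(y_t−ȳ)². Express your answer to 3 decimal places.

Mean ȳ = (18 + 17 + 20 + 12 + 20 + 20 + 25 + 22 + 23 + 27 + 18)/11 = 20.1818
Numerator Σ_{t=1}^{10}(y_t−ȳ)(y_{t+1}−ȳ) = 27.8760
Denominator Σ(y_t−ȳ)² = 167.6364
r_1 = 27.8760 / 167.6364 = 0.166

0.166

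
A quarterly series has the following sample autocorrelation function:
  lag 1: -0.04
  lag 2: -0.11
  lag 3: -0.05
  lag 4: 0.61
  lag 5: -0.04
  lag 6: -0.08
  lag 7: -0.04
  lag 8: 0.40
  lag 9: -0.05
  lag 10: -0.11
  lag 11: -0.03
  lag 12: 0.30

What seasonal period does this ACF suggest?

4

The largest autocorrelation is r_4 = 0.61, with weaker echoes at lags 8 (0.40) and 12 (0.30); the remaining lags stay at or below -0.03.
The dominant spike at lag 4 indicates a seasonal period of 4.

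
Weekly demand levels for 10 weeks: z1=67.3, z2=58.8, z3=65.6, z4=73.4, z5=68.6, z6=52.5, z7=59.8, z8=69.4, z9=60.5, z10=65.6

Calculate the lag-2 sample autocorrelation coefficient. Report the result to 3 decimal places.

Mean z̄ = (67.3 + 58.8 + 65.6 + 73.4 + 68.6 + 52.5 + 59.8 + 69.4 + 60.5 + 65.6)/10 = 64.1500
Numerator Σ_{t=1}^{8}(z_t−z̄)(z_{t+2}−z̄) = -203.2600
Denominator Σ(z_t−z̄)² = 343.6450
r_2 = -203.2600 / 343.6450 = -0.591

-0.591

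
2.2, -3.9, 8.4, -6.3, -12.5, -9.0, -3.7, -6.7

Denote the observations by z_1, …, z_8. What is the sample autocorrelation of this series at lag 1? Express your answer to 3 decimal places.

0.110

Mean z̄ = (2.2 − 3.9 + 8.4 − 6.3 − 12.5 − 9.0 − 3.7 − 6.7)/8 = -3.9375
Deviations from mean: 6.1375, 0.0375, 12.3375, -2.3625, -8.5625, -5.0625, 0.2375, -2.7625
Σ(z_t−z̄)(z_{t+1}−z̄) = (0.2302) + (0.4627) + (-29.1473) + (20.2289) + (43.3477) + (-1.2023) + (-0.6561) = 33.2636
Denominator Σ(z_t−z̄)² = 302.0988
r_1 = 33.2636 / 302.0988 = 0.110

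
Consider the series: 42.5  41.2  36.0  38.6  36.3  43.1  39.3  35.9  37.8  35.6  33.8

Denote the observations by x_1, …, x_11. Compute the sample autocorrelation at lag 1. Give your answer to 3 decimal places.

Mean x̄ = (42.5 + 41.2 + 36.0 + 38.6 + 36.3 + 43.1 + 39.3 + 35.9 + 37.8 + 35.6 + 33.8)/11 = 38.1909
Numerator Σ_{t=1}^{10}(x_t−x̄)(x_{t+1}−x̄) = 11.6099
Denominator Σ(x_t−x̄)² = 92.8891
r_1 = 11.6099 / 92.8891 = 0.125

0.125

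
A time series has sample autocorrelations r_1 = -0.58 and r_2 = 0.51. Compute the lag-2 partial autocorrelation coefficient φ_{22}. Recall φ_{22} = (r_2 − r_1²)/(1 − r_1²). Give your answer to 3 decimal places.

φ_{22} = (r_2 − r_1²) / (1 − r_1²)
r_1² = (-0.58)² = 0.3364
Numerator = 0.51 − 0.3364 = 0.1736; denominator = 1 − 0.3364 = 0.6636
φ_{22} = 0.1736 / 0.6636 = 0.262

0.262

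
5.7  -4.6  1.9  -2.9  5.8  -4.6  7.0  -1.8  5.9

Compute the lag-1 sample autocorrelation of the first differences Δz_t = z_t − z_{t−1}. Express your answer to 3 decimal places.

First differences Δz: -10.3, 6.5, -4.8, 8.7, -10.4, 11.6, -8.8, 7.7
Mean of differences = 0.0250
Numerator Σ(Δz_t−Δz̄)(Δz_{t+1}−Δz̄) = -520.9406
Denominator Σ(Δz_t−Δz̄)² = 626.5150
r_1(Δz) = -520.9406 / 626.5150 = -0.831

-0.831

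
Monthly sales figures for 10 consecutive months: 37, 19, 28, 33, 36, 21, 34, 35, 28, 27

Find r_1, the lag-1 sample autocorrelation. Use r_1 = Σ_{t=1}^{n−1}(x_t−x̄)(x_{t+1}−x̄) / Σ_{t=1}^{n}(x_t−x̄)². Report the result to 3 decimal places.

Mean x̄ = (37 + 19 + 28 + 33 + 36 + 21 + 34 + 35 + 28 + 27)/10 = 29.8000
Numerator Σ_{t=1}^{9}(x_t−x̄)(x_{t+1}−x̄) = -118.2400
Denominator Σ(x_t−x̄)² = 353.6000
r_1 = -118.2400 / 353.6000 = -0.334

-0.334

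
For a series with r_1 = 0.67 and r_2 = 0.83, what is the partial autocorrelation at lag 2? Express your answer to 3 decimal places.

0.692

φ_{22} = (r_2 − r_1²) / (1 − r_1²)
r_1² = (0.67)² = 0.4489
Numerator = 0.83 − 0.4489 = 0.3811; denominator = 1 − 0.4489 = 0.5511
φ_{22} = 0.3811 / 0.5511 = 0.692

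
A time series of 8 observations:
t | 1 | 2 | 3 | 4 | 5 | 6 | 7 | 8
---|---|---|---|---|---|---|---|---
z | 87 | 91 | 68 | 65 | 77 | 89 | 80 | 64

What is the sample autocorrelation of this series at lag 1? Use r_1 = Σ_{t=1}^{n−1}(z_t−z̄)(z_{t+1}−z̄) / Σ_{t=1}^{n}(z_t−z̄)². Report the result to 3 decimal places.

0.135

Mean z̄ = (87 + 91 + 68 + 65 + 77 + 89 + 80 + 64)/8 = 77.6250
Deviations from mean: 9.3750, 13.3750, -9.6250, -12.6250, -0.6250, 11.3750, 2.3750, -13.6250
Numerator Σ_{t=1}^{7}(z_t−z̄)(z_{t+1}−z̄) = 113.6094
Denominator Σ(z_t−z̄)² = 839.8750
r_1 = 113.6094 / 839.8750 = 0.135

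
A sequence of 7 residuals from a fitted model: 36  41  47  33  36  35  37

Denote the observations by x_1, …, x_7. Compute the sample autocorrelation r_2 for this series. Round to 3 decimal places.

Mean x̄ = (36 + 41 + 47 + 33 + 36 + 35 + 37)/7 = 37.8571
Deviations from mean: -1.8571, 3.1429, 9.1429, -4.8571, -1.8571, -2.8571, -0.8571
Numerator Σ_{t=1}^{5}(x_t−x̄)(x_{t+2}−x̄) = -33.7551
Denominator Σ(x_t−x̄)² = 132.8571
r_2 = -33.7551 / 132.8571 = -0.254

-0.254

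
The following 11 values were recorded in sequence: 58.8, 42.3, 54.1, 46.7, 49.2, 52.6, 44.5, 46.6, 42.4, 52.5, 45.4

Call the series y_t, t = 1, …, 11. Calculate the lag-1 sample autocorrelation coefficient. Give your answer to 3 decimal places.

-0.503

Mean ȳ = (58.8 + 42.3 + 54.1 + 46.7 + 49.2 + 52.6 + 44.5 + 46.6 + 42.4 + 52.5 + 45.4)/11 = 48.6455
Numerator Σ_{t=1}^{10}(y_t−ȳ)(y_{t+1}−ȳ) = -140.2666
Denominator Σ(y_t−ȳ)² = 278.6273
r_1 = -140.2666 / 278.6273 = -0.503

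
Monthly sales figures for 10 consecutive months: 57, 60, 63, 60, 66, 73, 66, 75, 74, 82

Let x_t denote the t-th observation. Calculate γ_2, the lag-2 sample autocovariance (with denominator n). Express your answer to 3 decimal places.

21.168

Mean x̄ = (57 + 60 + 63 + 60 + 66 + 73 + 66 + 75 + 74 + 82)/10 = 67.6000
Σ_{t=1}^{8}(x_t−x̄)(x_{t+2}−x̄) = 211.6800
γ_2 = 211.6800 / 10 = 21.168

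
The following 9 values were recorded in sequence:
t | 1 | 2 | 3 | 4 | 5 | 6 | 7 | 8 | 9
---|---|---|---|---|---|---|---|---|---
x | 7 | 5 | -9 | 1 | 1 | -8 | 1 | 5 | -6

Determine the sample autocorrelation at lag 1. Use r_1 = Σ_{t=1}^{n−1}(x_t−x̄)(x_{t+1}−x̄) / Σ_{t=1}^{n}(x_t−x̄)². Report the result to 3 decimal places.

Mean x̄ = (7 + 5 − 9 + 1 + 1 − 8 + 1 + 5 − 6)/9 = -0.3333
Numerator Σ_{t=1}^{8}(x_t−x̄)(x_{t+1}−x̄) = -60.4444
Denominator Σ(x_t−x̄)² = 282.0000
r_1 = -60.4444 / 282.0000 = -0.214

-0.214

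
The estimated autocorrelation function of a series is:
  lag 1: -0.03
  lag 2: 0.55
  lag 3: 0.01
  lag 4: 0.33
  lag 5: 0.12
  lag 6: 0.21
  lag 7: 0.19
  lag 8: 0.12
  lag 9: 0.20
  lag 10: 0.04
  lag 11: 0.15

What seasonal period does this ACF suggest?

2

The largest autocorrelation is r_2 = 0.55, with weaker echoes at lags 4 (0.33) and 6 (0.21); the remaining lags stay at or below 0.20.
The dominant spike at lag 2 indicates a seasonal period of 2.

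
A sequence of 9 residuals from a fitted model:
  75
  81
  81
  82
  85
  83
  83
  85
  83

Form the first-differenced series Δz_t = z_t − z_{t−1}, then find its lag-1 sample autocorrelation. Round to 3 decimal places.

First differences Δz: 6, 0, 1, 3, -2, 0, 2, -2
Mean of differences = 1.0000
Numerator Σ(Δz_t−Δz̄)(Δz_{t+1}−Δz̄) = -12.0000
Denominator Σ(Δz_t−Δz̄)² = 50.0000
r_1(Δz) = -12.0000 / 50.0000 = -0.240

-0.240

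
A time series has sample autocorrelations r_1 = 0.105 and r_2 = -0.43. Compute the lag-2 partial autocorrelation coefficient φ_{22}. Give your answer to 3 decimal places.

-0.446

φ_{22} = (r_2 − r_1²) / (1 − r_1²)
r_1² = (0.105)² = 0.011025
Numerator = -0.43 − 0.0110 = -0.4410; denominator = 1 − 0.0110 = 0.9890
φ_{22} = -0.4410 / 0.9890 = -0.446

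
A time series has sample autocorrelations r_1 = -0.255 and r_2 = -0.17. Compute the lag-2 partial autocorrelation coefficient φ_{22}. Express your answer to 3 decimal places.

φ_{22} = (r_2 − r_1²) / (1 − r_1²)
r_1² = (-0.255)² = 0.065025
Numerator = -0.17 − 0.0650 = -0.2350; denominator = 1 − 0.0650 = 0.9350
φ_{22} = -0.2350 / 0.9350 = -0.251

-0.251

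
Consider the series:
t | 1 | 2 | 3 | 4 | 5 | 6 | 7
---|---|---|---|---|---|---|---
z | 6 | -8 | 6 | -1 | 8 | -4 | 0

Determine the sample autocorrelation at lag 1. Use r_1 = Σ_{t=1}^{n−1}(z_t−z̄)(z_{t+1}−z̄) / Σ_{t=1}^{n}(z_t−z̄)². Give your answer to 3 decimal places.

Mean z̄ = (6 − 8 + 6 − 1 + 8 − 4 + 0)/7 = 1.0000
Deviations from mean: 5.0000, -9.0000, 5.0000, -2.0000, 7.0000, -5.0000, -1.0000
Numerator Σ_{t=1}^{6}(z_t−z̄)(z_{t+1}−z̄) = -144.0000
Denominator Σ(z_t−z̄)² = 210.0000
r_1 = -144.0000 / 210.0000 = -0.686

-0.686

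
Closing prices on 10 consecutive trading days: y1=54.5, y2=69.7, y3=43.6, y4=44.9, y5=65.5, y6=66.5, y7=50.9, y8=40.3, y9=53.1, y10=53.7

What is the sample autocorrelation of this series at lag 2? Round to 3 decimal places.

Mean ȳ = (54.5 + 69.7 + 43.6 + 44.9 + 65.5 + 66.5 + 50.9 + 40.3 + 53.1 + 53.7)/10 = 54.2700
Numerator Σ_{t=1}^{8}(y_t−ȳ)(y_{t+2}−ȳ) = -578.2448
Denominator Σ(y_t−ȳ)² = 923.6810
r_2 = -578.2448 / 923.6810 = -0.626

-0.626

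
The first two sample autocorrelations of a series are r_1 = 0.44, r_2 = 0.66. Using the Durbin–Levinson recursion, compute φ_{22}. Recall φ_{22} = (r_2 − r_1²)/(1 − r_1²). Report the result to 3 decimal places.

φ_{22} = (r_2 − r_1²) / (1 − r_1²)
r_1² = (0.44)² = 0.1936
Numerator = 0.66 − 0.1936 = 0.4664; denominator = 1 − 0.1936 = 0.8064
φ_{22} = 0.4664 / 0.8064 = 0.578

0.578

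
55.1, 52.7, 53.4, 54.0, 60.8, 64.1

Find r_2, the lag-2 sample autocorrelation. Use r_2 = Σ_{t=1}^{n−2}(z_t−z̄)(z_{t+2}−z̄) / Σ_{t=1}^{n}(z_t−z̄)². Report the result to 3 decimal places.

Mean z̄ = (55.1 + 52.7 + 53.4 + 54.0 + 60.8 + 64.1)/6 = 56.6833
Deviations from mean: -1.5833, -3.9833, -3.2833, -2.6833, 4.1167, 7.4167
Σ(z_t−z̄)(z_{t+2}−z̄) = (5.1986) + (10.6886) + (-13.5164) + (-19.9014) = -17.5306
Denominator Σ(z_t−z̄)² = 108.3083
r_2 = -17.5306 / 108.3083 = -0.162

-0.162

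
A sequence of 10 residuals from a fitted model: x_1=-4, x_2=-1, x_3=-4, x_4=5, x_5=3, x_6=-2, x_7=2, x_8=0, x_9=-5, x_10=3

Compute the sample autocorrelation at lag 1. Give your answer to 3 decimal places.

-0.210

Mean x̄ = (-4 − 1 − 4 + 5 + 3 − 2 + 2 + 0 − 5 + 3)/10 = -0.3000
Numerator Σ_{t=1}^{9}(x_t−x̄)(x_{t+1}−x̄) = -22.6900
Denominator Σ(x_t−x̄)² = 108.1000
r_1 = -22.6900 / 108.1000 = -0.210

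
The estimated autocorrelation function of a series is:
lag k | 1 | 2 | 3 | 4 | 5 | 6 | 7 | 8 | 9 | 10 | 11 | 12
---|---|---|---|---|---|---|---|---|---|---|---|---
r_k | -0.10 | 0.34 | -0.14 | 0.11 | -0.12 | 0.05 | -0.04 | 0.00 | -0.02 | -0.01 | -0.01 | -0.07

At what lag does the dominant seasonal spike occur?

The largest autocorrelation is r_2 = 0.34; the remaining lags stay at or below 0.11.
The dominant spike at lag 2 indicates a seasonal period of 2.

2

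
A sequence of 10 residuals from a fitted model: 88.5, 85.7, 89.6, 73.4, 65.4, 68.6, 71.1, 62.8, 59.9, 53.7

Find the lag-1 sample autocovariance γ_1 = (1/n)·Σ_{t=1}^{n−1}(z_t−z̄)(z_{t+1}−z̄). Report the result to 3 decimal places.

Mean z̄ = (88.5 + 85.7 + 89.6 + 73.4 + 65.4 + 68.6 + 71.1 + 62.8 + 59.9 + 53.7)/10 = 71.8700
Σ_{t=1}^{9}(z_t−z̄)(z_{t+1}−z̄) = 849.1481
γ_1 = 849.1481 / 10 = 84.915

84.915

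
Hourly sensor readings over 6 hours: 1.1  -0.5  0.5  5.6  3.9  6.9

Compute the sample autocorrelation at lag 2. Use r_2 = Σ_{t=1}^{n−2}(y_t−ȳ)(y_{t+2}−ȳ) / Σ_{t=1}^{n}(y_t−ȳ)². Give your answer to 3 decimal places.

Mean ȳ = (1.1 − 0.5 + 0.5 + 5.6 + 3.9 + 6.9)/6 = 2.9167
Σ(y_t−ȳ)(y_{t+2}−ȳ) = (4.3903) + (-9.1681) + (-2.3764) + (10.6886) = 3.5344
Denominator Σ(y_t−ȳ)² = 44.8483
r_2 = 3.5344 / 44.8483 = 0.079

0.079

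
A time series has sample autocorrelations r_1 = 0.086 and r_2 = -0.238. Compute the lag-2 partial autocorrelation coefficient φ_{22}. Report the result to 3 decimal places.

-0.247

φ_{22} = (r_2 − r_1²) / (1 − r_1²)
r_1² = (0.086)² = 0.007396
Numerator = -0.238 − 0.0074 = -0.2454; denominator = 1 − 0.0074 = 0.9926
φ_{22} = -0.2454 / 0.9926 = -0.247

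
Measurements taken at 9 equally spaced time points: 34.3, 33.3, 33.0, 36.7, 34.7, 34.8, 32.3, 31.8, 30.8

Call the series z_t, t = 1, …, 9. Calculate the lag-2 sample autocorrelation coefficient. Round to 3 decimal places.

0.078

Mean z̄ = (34.3 + 33.3 + 33.0 + 36.7 + 34.7 + 34.8 + 32.3 + 31.8 + 30.8)/9 = 33.5222
Numerator Σ_{t=1}^{7}(z_t−z̄)(z_{t+2}−z̄) = 2.0201
Denominator Σ(z_t−z̄)² = 25.9156
r_2 = 2.0201 / 25.9156 = 0.078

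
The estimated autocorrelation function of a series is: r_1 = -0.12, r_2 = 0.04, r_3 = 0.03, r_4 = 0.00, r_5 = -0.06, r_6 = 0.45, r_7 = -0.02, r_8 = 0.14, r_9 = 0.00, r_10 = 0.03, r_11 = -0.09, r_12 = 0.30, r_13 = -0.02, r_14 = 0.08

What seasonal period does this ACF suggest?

The largest autocorrelation is r_6 = 0.45, with a weaker echo at lag 12 (0.30); the remaining lags stay at or below 0.14.
The dominant spike at lag 6 indicates a seasonal period of 6.

6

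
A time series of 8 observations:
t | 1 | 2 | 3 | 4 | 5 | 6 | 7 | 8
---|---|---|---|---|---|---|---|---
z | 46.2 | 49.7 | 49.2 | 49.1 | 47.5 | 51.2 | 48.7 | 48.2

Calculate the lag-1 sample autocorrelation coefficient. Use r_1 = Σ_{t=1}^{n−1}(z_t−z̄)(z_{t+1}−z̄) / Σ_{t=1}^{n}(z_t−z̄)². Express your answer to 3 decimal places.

-0.344

Mean z̄ = (46.2 + 49.7 + 49.2 + 49.1 + 47.5 + 51.2 + 48.7 + 48.2)/8 = 48.7250
Σ(z_t−z̄)(z_{t+1}−z̄) = (-2.4619) + (0.4631) + (0.1781) + (-0.4594) + (-3.0319) + (-0.0619) + (0.0131) = -5.3606
Denominator Σ(z_t−z̄)² = 15.5950
r_1 = -5.3606 / 15.5950 = -0.344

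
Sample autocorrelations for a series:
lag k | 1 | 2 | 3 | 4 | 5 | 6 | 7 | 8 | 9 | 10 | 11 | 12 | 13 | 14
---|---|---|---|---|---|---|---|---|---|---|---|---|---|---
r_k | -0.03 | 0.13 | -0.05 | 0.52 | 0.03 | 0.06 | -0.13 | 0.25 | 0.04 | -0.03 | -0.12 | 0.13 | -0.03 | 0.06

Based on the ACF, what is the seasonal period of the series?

The largest autocorrelation is r_4 = 0.52, with a weaker echo at lag 8 (0.25); the remaining lags stay at or below 0.13.
The dominant spike at lag 4 indicates a seasonal period of 4.

4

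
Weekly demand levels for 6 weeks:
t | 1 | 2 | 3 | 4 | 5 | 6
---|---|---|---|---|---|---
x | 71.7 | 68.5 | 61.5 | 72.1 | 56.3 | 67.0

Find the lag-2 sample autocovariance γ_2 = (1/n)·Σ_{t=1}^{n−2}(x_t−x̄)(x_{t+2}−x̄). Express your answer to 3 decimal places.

6.498

Mean x̄ = (71.7 + 68.5 + 61.5 + 72.1 + 56.3 + 67.0)/6 = 66.1833
Deviations: 5.5167, 2.3167, -4.6833, 5.9167, -9.8833, 0.8167
Σ_{t=1}^{4}(x_t−x̄)(x_{t+2}−x̄) = 38.9894
γ_2 = 38.9894 / 6 = 6.498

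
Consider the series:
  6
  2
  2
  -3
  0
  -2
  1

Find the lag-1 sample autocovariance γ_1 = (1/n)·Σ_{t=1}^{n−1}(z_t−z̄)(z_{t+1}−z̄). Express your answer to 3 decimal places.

Mean z̄ = (6 + 2 + 2 − 3 + 0 − 2 + 1)/7 = 0.8571
Σ_{t=1}^{6}(z_t−z̄)(z_{t+1}−z̄) = 8.1224
γ_1 = 8.1224 / 7 = 1.160

1.160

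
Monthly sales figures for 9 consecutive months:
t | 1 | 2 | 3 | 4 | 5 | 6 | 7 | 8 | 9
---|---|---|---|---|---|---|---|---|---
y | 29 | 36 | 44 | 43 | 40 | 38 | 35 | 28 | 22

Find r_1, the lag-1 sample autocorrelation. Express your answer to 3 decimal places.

0.509

Mean ȳ = (29 + 36 + 44 + 43 + 40 + 38 + 35 + 28 + 22)/9 = 35.0000
Numerator Σ_{t=1}^{8}(y_t−ȳ)(y_{t+1}−ȳ) = 221.0000
Denominator Σ(y_t−ȳ)² = 434.0000
r_1 = 221.0000 / 434.0000 = 0.509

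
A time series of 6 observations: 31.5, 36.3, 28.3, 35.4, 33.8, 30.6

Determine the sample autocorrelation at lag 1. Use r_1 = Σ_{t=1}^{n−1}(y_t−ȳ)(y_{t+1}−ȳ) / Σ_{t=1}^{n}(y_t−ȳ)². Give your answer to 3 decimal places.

Mean ȳ = (31.5 + 36.3 + 28.3 + 35.4 + 33.8 + 30.6)/6 = 32.6500
Σ(y_t−ȳ)(y_{t+1}−ȳ) = (-4.1975) + (-15.8775) + (-11.9625) + (3.1625) + (-2.3575) = -31.2325
Denominator Σ(y_t−ȳ)² = 46.6550
r_1 = -31.2325 / 46.6550 = -0.669

-0.669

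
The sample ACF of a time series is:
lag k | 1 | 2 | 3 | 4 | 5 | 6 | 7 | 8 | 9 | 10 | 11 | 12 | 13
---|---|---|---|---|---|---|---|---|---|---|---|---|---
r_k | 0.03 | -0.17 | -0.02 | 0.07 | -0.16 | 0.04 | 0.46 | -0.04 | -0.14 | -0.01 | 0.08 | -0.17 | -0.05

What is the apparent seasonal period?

7

The largest autocorrelation is r_7 = 0.46; the remaining lags stay at or below 0.08.
The dominant spike at lag 7 indicates a seasonal period of 7.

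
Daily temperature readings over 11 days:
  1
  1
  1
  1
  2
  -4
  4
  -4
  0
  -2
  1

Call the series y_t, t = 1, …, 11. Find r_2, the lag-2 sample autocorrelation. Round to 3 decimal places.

Mean ȳ = (1 + 1 + 1 + 1 + 2 − 4 + 4 − 4 + 0 − 2 + 1)/11 = 0.0909
Numerator Σ_{t=1}^{9}(y_t−ȳ)(y_{t+2}−ȳ) = 31.9835
Denominator Σ(y_t−ȳ)² = 60.9091
r_2 = 31.9835 / 60.9091 = 0.525

0.525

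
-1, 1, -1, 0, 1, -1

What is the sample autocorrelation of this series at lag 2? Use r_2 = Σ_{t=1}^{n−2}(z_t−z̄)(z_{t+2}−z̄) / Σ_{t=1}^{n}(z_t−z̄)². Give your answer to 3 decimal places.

-0.046

Mean z̄ = (-1 + 1 − 1 + 0 + 1 − 1)/6 = -0.1667
Deviations from mean: -0.8333, 1.1667, -0.8333, 0.1667, 1.1667, -0.8333
Numerator Σ_{t=1}^{4}(z_t−z̄)(z_{t+2}−z̄) = -0.2222
Denominator Σ(z_t−z̄)² = 4.8333
r_2 = -0.2222 / 4.8333 = -0.046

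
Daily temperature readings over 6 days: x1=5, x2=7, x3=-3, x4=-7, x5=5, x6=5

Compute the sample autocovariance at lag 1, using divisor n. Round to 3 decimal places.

2.833

Mean x̄ = (5 + 7 − 3 − 7 + 5 + 5)/6 = 2.0000
Deviations: 3.0000, 5.0000, -5.0000, -9.0000, 3.0000, 3.0000
Σ_{t=1}^{5}(x_t−x̄)(x_{t+1}−x̄) = 17.0000
γ_1 = 17.0000 / 6 = 2.833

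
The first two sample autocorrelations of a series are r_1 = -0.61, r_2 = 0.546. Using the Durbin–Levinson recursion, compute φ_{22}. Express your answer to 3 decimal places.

φ_{22} = (r_2 − r_1²) / (1 − r_1²)
r_1² = (-0.61)² = 0.3721
Numerator = 0.546 − 0.3721 = 0.1739; denominator = 1 − 0.3721 = 0.6279
φ_{22} = 0.1739 / 0.6279 = 0.277

0.277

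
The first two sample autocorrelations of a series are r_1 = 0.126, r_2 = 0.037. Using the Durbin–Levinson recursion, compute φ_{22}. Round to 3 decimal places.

φ_{22} = (r_2 − r_1²) / (1 − r_1²)
r_1² = (0.126)² = 0.015876
Numerator = 0.037 − 0.0159 = 0.0211; denominator = 1 − 0.0159 = 0.9841
φ_{22} = 0.0211 / 0.9841 = 0.021

0.021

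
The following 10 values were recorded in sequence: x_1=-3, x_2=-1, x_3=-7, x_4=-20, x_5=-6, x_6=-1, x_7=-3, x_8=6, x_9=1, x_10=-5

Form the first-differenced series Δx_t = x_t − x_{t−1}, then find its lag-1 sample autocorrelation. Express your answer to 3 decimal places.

-0.154

First differences Δx: 2, -6, -13, 14, 5, -2, 9, -5, -6
Mean of differences = -0.2222
Numerator Σ(Δx_t−Δx̄)(Δx_{t+1}−Δx̄) = -88.6049
Denominator Σ(Δx_t−Δx̄)² = 575.5556
r_1(Δx) = -88.6049 / 575.5556 = -0.154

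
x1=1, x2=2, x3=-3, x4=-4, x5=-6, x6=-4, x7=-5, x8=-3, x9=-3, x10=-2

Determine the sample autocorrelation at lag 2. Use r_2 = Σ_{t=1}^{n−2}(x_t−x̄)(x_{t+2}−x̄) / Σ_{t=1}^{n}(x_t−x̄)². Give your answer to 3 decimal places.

Mean x̄ = (1 + 2 − 3 − 4 − 6 − 4 − 5 − 3 − 3 − 2)/10 = -2.7000
Numerator Σ_{t=1}^{8}(x_t−x̄)(x_{t+2}−x̄) = 3.9200
Denominator Σ(x_t−x̄)² = 56.1000
r_2 = 3.9200 / 56.1000 = 0.070

0.070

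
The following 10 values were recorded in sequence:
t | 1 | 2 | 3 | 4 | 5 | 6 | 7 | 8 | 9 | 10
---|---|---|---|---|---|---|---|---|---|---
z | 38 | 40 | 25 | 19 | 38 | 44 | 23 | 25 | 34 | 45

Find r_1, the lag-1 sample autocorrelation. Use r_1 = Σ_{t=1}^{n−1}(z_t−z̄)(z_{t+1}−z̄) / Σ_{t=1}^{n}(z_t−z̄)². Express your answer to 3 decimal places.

Mean z̄ = (38 + 40 + 25 + 19 + 38 + 44 + 23 + 25 + 34 + 45)/10 = 33.1000
Numerator Σ_{t=1}^{9}(z_t−z̄)(z_{t+1}−z̄) = 51.5900
Denominator Σ(z_t−z̄)² = 788.9000
r_1 = 51.5900 / 788.9000 = 0.065

0.065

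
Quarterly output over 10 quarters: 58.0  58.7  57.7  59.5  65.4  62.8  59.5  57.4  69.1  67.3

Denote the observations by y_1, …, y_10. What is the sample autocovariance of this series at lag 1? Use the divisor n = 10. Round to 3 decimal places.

4.390

Mean ȳ = (58.0 + 58.7 + 57.7 + 59.5 + 65.4 + 62.8 + 59.5 + 57.4 + 69.1 + 67.3)/10 = 61.5400
Σ_{t=1}^{9}(y_t−ȳ)(y_{t+1}−ȳ) = 43.9044
γ_1 = 43.9044 / 10 = 4.390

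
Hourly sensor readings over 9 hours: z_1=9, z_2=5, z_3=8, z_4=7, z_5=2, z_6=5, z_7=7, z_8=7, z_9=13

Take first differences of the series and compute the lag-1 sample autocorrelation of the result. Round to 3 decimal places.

-0.207

First differences Δz: -4, 3, -1, -5, 3, 2, 0, 6
Mean of differences = 0.5000
Numerator Σ(Δz_t−Δz̄)(Δz_{t+1}−Δz̄) = -20.2500
Denominator Σ(Δz_t−Δz̄)² = 98.0000
r_1(Δz) = -20.2500 / 98.0000 = -0.207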